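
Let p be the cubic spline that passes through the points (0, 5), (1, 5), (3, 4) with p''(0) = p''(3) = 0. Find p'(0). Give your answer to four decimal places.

0.0833

Let M_i = p''(x_i). Step sizes h_i = 1, 2; slopes of the chords Δ_i = (y_(i+1) - y_i)/h_i = 0, -1/2.
  1·M_0 + 6·M_1 + 2·M_2 = 6(Δ_1 - Δ_0) = -3
Natural end conditions: M_0 = M_2 = 0.
Forward elimination and back-substitution give M_0 = 0, M_1 = -1/2, M_2 = 0.
On [0, 1], p'(x) = b_0 + 2c_0·x + 3d_0·x² with b_0 = Δ_0 - h_0(2M_0 + M_1)/6 = 1/12, c_0 = M_0/2 = 0, d_0 = (M_1 - M_0)/(6h_0) = -1/12. So p'(0) = 1/12.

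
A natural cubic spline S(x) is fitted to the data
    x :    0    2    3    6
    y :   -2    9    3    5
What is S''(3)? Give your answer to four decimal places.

6.5745

Let M_i = S''(x_i). Step sizes h_i = 2, 1, 3; slopes of the chords Δ_i = (y_(i+1) - y_i)/h_i = 11/2, -6, 2/3.
  2·M_0 + 6·M_1 + 1·M_2 = 6(Δ_1 - Δ_0) = -69
  1·M_1 + 8·M_2 + 3·M_3 = 6(Δ_2 - Δ_1) = 40
Natural end conditions: M_0 = M_3 = 0.
Hence M_0 = 0, M_1 = -592/47, M_2 = 309/47, M_3 = 0.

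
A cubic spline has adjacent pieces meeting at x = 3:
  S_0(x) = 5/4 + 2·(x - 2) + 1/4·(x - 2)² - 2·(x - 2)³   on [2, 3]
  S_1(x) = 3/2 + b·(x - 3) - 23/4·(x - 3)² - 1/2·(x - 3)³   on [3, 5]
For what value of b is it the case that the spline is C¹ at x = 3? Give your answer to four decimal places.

S_0'(x) = 2 + 1/2·(x - 2) - 6·(x - 2)², so S_0'(3) = -7/2. On the right, S_1'(3) = b, so b = -7/2.

-3.5000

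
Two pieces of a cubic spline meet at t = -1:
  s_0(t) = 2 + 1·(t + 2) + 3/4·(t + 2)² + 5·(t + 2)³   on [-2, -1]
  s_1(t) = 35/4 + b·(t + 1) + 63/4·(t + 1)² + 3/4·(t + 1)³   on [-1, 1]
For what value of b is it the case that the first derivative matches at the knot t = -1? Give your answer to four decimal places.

s_0'(t) = 1 + 3/2·(t + 2) + 15·(t + 2)², so s_0'(-1) = 35/2. On the right, s_1'(-1) = b, so b = 35/2.

17.5000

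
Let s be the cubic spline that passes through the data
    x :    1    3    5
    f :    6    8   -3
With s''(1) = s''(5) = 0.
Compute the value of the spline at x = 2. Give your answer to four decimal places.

Let M_i = s''(x_i). Step sizes h_i = 2, 2; slopes of the chords Δ_i = (y_(i+1) - y_i)/h_i = 1, -11/2.
  2·M_0 + 8·M_1 + 2·M_2 = 6(Δ_1 - Δ_0) = -39
Natural end conditions: M_0 = M_2 = 0.
Solving the tridiagonal system: M_0 = 0, M_1 = -39/8, M_2 = 0.
On [1, 3], s(x) = 6 + 21/8·(x - 1) + 0·(x - 1)² - 13/32·(x - 1)³.
With (x - 1) = 1: s(2) = 263/32.

8.2188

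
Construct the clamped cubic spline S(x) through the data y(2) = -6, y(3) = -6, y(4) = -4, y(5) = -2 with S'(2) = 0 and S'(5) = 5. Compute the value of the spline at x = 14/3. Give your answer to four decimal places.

Let m_i = S''(x_i). Step sizes h_i = 1, 1, 1; slopes of the chords Δ_i = (y_(i+1) - y_i)/h_i = 0, 2, 2.
  1·m_0 + 4·m_1 + 1·m_2 = 6(Δ_1 - Δ_0) = 12
  1·m_1 + 4·m_2 + 1·m_3 = 6(Δ_2 - Δ_1) = 0
Clamped end conditions give two more equations: 2h_0·m_0 + h_0·m_1 = 6(Δ_0 - S'(2)) = 0 and h_2·m_2 + 2h_2·m_3 = 6(S'(5) - Δ_2) = 18.
Forward elimination and back-substitution give m_0 = -34/15, m_1 = 68/15, m_2 = -58/15, m_3 = 164/15.
On [4, 5], S(x) = -4 + 22/15·(x - 4) - 29/15·(x - 4)² + 37/15·(x - 4)³.
With (x - 4) = 2/3: S(14/3) = -1276/405.

-3.1506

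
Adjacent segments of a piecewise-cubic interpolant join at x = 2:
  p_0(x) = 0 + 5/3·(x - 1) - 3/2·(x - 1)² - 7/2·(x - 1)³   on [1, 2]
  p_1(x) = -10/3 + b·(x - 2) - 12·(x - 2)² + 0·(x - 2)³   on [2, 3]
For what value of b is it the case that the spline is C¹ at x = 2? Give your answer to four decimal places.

p_0'(x) = 5/3 - 3·(x - 1) - 21/2·(x - 1)², so p_0'(2) = -71/6. On the right, p_1'(2) = b, so b = -71/6.

-11.8333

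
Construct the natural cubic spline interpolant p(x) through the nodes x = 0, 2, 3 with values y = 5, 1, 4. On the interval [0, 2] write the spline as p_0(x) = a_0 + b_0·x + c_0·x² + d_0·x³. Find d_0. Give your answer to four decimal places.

With m_i denoting the second derivative at x_i, h_i = 2, 1, and Δ_i = (y_(i+1) − y_i)/h_i = -2, 3:
  2·m_0 + 6·m_1 + 1·m_2 = 6(Δ_1 - Δ_0) = 30
Natural end conditions: m_0 = m_2 = 0.
Hence m_0 = 0, m_1 = 5, m_2 = 0.
On [0, 2], with p_0(x) = a_0 + b_0·x + c_0·x² + d_0·x³: c_0 = m_0/2 = 0, d_0 = (m_1 - m_0)/(6h_0) = 5/12, b_0 = Δ_0 - h_0(2m_0 + m_1)/6 = -11/3.

0.4167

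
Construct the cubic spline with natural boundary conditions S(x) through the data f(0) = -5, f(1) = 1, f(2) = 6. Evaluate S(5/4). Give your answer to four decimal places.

2.3320

Put M_i = S'' at the i-th knot. Here h = (1, 1) and Δ = (6, 5), so the interior equations h_(i-1)·M_(i-1) + 2(h_(i-1)+h_i)·M_i + h_i·M_(i+1) = 6(Δ_i − Δ_(i-1)) read
  1·M_0 + 4·M_1 + 1·M_2 = 6(Δ_1 - Δ_0) = -6
Natural end conditions: M_0 = M_2 = 0.
Hence M_0 = 0, M_1 = -3/2, M_2 = 0.
On [1, 2], S(x) = 1 + 11/2·(x - 1) - 3/4·(x - 1)² + 1/4·(x - 1)³.
With (x - 1) = 1/4: S(5/4) = 597/256.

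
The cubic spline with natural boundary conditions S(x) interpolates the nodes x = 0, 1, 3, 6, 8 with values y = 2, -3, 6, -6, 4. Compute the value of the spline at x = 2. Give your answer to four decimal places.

Put σ_i = S'' at the i-th knot. Here h = (1, 2, 3, 2) and Δ = (-5, 9/2, -4, 5), so the interior equations h_(i-1)·σ_(i-1) + 2(h_(i-1)+h_i)·σ_i + h_i·σ_(i+1) = 6(Δ_i − Δ_(i-1)) read
  1·σ_0 + 6·σ_1 + 2·σ_2 = 6(Δ_1 - Δ_0) = 57
  2·σ_1 + 10·σ_2 + 3·σ_3 = 6(Δ_2 - Δ_1) = -51
  3·σ_2 + 10·σ_3 + 2·σ_4 = 6(Δ_3 - Δ_2) = 54
Natural end conditions: σ_0 = σ_4 = 0.
Forward elimination and back-substitution give σ_0 = 0, σ_1 = 6531/506, σ_2 = -2586/253, σ_3 = 2142/253, σ_4 = 0.
On [1, 3], S(x) = -3 - 353/506·(x - 1) + 6531/1012·(x - 1)² - 3901/2024·(x - 1)³.
With (x - 1) = 1: S(2) = 1677/2024.

0.8286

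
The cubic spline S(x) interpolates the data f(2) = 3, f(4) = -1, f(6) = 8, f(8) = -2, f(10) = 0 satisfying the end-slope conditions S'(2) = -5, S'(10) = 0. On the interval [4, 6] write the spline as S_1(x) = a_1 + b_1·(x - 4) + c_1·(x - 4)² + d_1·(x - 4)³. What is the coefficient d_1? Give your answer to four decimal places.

Put m_i = S'' at the i-th knot. Here h = (2, 2, 2, 2) and Δ = (-2, 9/2, -5, 1), so the interior equations h_(i-1)·m_(i-1) + 2(h_(i-1)+h_i)·m_i + h_i·m_(i+1) = 6(Δ_i − Δ_(i-1)) read
  2·m_0 + 8·m_1 + 2·m_2 = 6(Δ_1 - Δ_0) = 39
  2·m_1 + 8·m_2 + 2·m_3 = 6(Δ_2 - Δ_1) = -57
  2·m_2 + 8·m_3 + 2·m_4 = 6(Δ_3 - Δ_2) = 36
Clamped end conditions give two more equations: 2h_0·m_0 + h_0·m_1 = 6(Δ_0 - S'(2)) = 18 and h_3·m_3 + 2h_3·m_4 = 6(S'(10) - Δ_3) = -6.
Solving: m_0 = 85/112, m_1 = 419/56, m_2 = -179/16, m_3 = 491/56, m_4 = -659/112.
On [4, 6], with S_1(x) = a_1 + b_1·(x - 4) + c_1·(x - 4)² + d_1·(x - 4)³: c_1 = m_1/2 = 419/112, d_1 = (m_2 - m_1)/(6h_1) = -697/448, b_1 = Δ_1 - h_1(2m_1 + m_2)/6 = 363/112.

-1.5558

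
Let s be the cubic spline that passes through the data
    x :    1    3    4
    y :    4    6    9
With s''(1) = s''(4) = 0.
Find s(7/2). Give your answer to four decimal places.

Let σ_i = s''(x_i). Step sizes h_i = 2, 1; slopes of the chords Δ_i = (y_(i+1) - y_i)/h_i = 1, 3.
  2·σ_0 + 6·σ_1 + 1·σ_2 = 6(Δ_1 - Δ_0) = 12
Natural end conditions: σ_0 = σ_2 = 0.
Solving the tridiagonal system: σ_0 = 0, σ_1 = 2, σ_2 = 0.
On [3, 4], s(x) = 6 + 7/3·(x - 3) + 1·(x - 3)² - 1/3·(x - 3)³.
With (x - 3) = 1/2: s(7/2) = 59/8.

7.3750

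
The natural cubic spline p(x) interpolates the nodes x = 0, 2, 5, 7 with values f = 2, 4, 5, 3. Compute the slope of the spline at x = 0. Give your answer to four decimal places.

1.0586

With σ_i denoting the second derivative at x_i, h_i = 2, 3, 2, and Δ_i = (y_(i+1) − y_i)/h_i = 1, 1/3, -1:
  2·σ_0 + 10·σ_1 + 3·σ_2 = 6(Δ_1 - Δ_0) = -4
  3·σ_1 + 10·σ_2 + 2·σ_3 = 6(Δ_2 - Δ_1) = -8
Natural end conditions: σ_0 = σ_3 = 0.
Solving: σ_0 = 0, σ_1 = -16/91, σ_2 = -68/91, σ_3 = 0.
On [0, 2], p'(x) = b_0 + 2c_0·x + 3d_0·x² with b_0 = Δ_0 - h_0(2σ_0 + σ_1)/6 = 289/273, c_0 = σ_0/2 = 0, d_0 = (σ_1 - σ_0)/(6h_0) = -4/273. So p'(0) = 289/273.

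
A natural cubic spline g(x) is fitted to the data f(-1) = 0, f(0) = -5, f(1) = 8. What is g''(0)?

Write M_i for g''(x_i). With h_i = 1, 1 and divided differences Δ_i = -5, 13, the continuity of g' gives the tridiagonal system
  1·M_0 + 4·M_1 + 1·M_2 = 6(Δ_1 - Δ_0) = 108
Natural end conditions: M_0 = M_2 = 0.
Forward elimination and back-substitution give M_0 = 0, M_1 = 27, M_2 = 0.

27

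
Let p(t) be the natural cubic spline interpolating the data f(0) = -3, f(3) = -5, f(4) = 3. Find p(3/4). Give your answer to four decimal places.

-5.7852

With M_i denoting the second derivative at x_i, h_i = 3, 1, and Δ_i = (y_(i+1) − y_i)/h_i = -2/3, 8:
  3·M_0 + 8·M_1 + 1·M_2 = 6(Δ_1 - Δ_0) = 52
Natural end conditions: M_0 = M_2 = 0.
Solving: M_0 = 0, M_1 = 13/2, M_2 = 0.
On [0, 3], p(t) = -3 - 47/12·t + 0·t² + 13/36·t³.
With t = 3/4: p(3/4) = -1481/256.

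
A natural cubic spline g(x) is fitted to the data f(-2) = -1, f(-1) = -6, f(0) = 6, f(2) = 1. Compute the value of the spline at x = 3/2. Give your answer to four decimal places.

5.3071

Write σ_i for g''(x_i). With h_i = 1, 1, 2 and divided differences Δ_i = -5, 12, -5/2, the continuity of g' gives the tridiagonal system
  1·σ_0 + 4·σ_1 + 1·σ_2 = 6(Δ_1 - Δ_0) = 102
  1·σ_1 + 6·σ_2 + 2·σ_3 = 6(Δ_2 - Δ_1) = -87
Natural end conditions: σ_0 = σ_3 = 0.
Hence σ_0 = 0, σ_1 = 699/23, σ_2 = -450/23, σ_3 = 0.
On [0, 2], g(x) = 6 + 485/46·x - 225/23·x² + 75/46·x³.
With x = 3/2: g(3/2) = 1953/368.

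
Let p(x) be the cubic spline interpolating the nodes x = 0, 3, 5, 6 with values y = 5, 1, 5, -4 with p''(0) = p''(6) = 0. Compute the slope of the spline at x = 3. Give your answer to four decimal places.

3.1667

With m_i denoting the second derivative at x_i, h_i = 3, 2, 1, and Δ_i = (y_(i+1) − y_i)/h_i = -4/3, 2, -9:
  3·m_0 + 10·m_1 + 2·m_2 = 6(Δ_1 - Δ_0) = 20
  2·m_1 + 6·m_2 + 1·m_3 = 6(Δ_2 - Δ_1) = -66
Natural end conditions: m_0 = m_3 = 0.
Hence m_0 = 0, m_1 = 9/2, m_2 = -25/2, m_3 = 0.
On [3, 5], p'(x) = b_1 + 2c_1·(x - 3) + 3d_1·(x - 3)² with b_1 = Δ_1 - h_1(2m_1 + m_2)/6 = 19/6, c_1 = m_1/2 = 9/4, d_1 = (m_2 - m_1)/(6h_1) = -17/12. So p'(3) = 19/6.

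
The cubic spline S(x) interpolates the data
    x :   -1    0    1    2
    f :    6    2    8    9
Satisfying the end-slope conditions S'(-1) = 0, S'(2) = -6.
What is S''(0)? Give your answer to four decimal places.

Write m_i for S''(x_i). With h_i = 1, 1, 1 and divided differences Δ_i = -4, 6, 1, the continuity of S' gives the tridiagonal system
  1·m_0 + 4·m_1 + 1·m_2 = 6(Δ_1 - Δ_0) = 60
  1·m_1 + 4·m_2 + 1·m_3 = 6(Δ_2 - Δ_1) = -30
Clamped end conditions give two more equations: 2h_0·m_0 + h_0·m_1 = 6(Δ_0 - S'(-1)) = -24 and h_2·m_2 + 2h_2·m_3 = 6(S'(2) - Δ_2) = -42.
Hence m_0 = -118/5, m_1 = 116/5, m_2 = -46/5, m_3 = -82/5.

23.2000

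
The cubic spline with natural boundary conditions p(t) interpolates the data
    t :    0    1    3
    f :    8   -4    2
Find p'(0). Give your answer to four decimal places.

Write M_i for p''(x_i). With h_i = 1, 2 and divided differences Δ_i = -12, 3, the continuity of p' gives the tridiagonal system
  1·M_0 + 6·M_1 + 2·M_2 = 6(Δ_1 - Δ_0) = 90
Natural end conditions: M_0 = M_2 = 0.
Solving the tridiagonal system: M_0 = 0, M_1 = 15, M_2 = 0.
On [0, 1], p'(t) = b_0 + 2c_0·t + 3d_0·t² with b_0 = Δ_0 - h_0(2M_0 + M_1)/6 = -29/2, c_0 = M_0/2 = 0, d_0 = (M_1 - M_0)/(6h_0) = 5/2. So p'(0) = -29/2.

-14.5000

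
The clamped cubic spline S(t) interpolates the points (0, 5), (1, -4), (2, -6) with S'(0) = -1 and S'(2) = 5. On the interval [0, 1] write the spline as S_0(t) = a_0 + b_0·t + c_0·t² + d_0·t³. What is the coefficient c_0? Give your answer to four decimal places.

-15.7500

Put M_i = S'' at the i-th knot. Here h = (1, 1) and Δ = (-9, -2), so the interior equations h_(i-1)·M_(i-1) + 2(h_(i-1)+h_i)·M_i + h_i·M_(i+1) = 6(Δ_i − Δ_(i-1)) read
  1·M_0 + 4·M_1 + 1·M_2 = 6(Δ_1 - Δ_0) = 42
Clamped end conditions give two more equations: 2h_0·M_0 + h_0·M_1 = 6(Δ_0 - S'(0)) = -48 and h_1·M_1 + 2h_1·M_2 = 6(S'(2) - Δ_1) = 42.
Hence M_0 = -63/2, M_1 = 15, M_2 = 27/2.
On [0, 1], with S_0(t) = a_0 + b_0·t + c_0·t² + d_0·t³: c_0 = M_0/2 = -63/4, d_0 = (M_1 - M_0)/(6h_0) = 31/4, b_0 = Δ_0 - h_0(2M_0 + M_1)/6 = -1.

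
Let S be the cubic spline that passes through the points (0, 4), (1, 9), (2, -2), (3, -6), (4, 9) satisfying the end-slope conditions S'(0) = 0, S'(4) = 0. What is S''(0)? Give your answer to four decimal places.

32.0357

Put σ_i = S'' at the i-th knot. Here h = (1, 1, 1, 1) and Δ = (5, -11, -4, 15), so the interior equations h_(i-1)·σ_(i-1) + 2(h_(i-1)+h_i)·σ_i + h_i·σ_(i+1) = 6(Δ_i − Δ_(i-1)) read
  1·σ_0 + 4·σ_1 + 1·σ_2 = 6(Δ_1 - Δ_0) = -96
  1·σ_1 + 4·σ_2 + 1·σ_3 = 6(Δ_2 - Δ_1) = 42
  1·σ_2 + 4·σ_3 + 1·σ_4 = 6(Δ_3 - Δ_2) = 114
Clamped end conditions give two more equations: 2h_0·σ_0 + h_0·σ_1 = 6(Δ_0 - S'(0)) = 30 and h_3·σ_3 + 2h_3·σ_4 = 6(S'(4) - Δ_3) = -90.
Solving: σ_0 = 897/28, σ_1 = -477/14, σ_2 = 33/4, σ_3 = 603/14, σ_4 = -1863/28.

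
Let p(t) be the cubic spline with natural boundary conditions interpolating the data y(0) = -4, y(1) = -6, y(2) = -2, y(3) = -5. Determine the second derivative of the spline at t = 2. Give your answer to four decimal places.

-13.6000

With M_i denoting the second derivative at x_i, h_i = 1, 1, 1, and Δ_i = (y_(i+1) − y_i)/h_i = -2, 4, -3:
  1·M_0 + 4·M_1 + 1·M_2 = 6(Δ_1 - Δ_0) = 36
  1·M_1 + 4·M_2 + 1·M_3 = 6(Δ_2 - Δ_1) = -42
Natural end conditions: M_0 = M_3 = 0.
Solving the tridiagonal system: M_0 = 0, M_1 = 62/5, M_2 = -68/5, M_3 = 0.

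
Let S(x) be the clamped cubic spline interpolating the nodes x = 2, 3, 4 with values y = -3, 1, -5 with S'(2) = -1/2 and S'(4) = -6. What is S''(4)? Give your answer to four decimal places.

Write M_i for S''(x_i). With h_i = 1, 1 and divided differences Δ_i = 4, -6, the continuity of S' gives the tridiagonal system
  1·M_0 + 4·M_1 + 1·M_2 = 6(Δ_1 - Δ_0) = -60
Clamped end conditions give two more equations: 2h_0·M_0 + h_0·M_1 = 6(Δ_0 - S'(2)) = 27 and h_1·M_1 + 2h_1·M_2 = 6(S'(4) - Δ_1) = 0.
Forward elimination and back-substitution give M_0 = 103/4, M_1 = -49/2, M_2 = 49/4.

12.2500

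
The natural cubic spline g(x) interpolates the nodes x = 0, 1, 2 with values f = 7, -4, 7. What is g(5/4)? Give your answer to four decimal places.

Put M_i = g'' at the i-th knot. Here h = (1, 1) and Δ = (-11, 11), so the interior equations h_(i-1)·M_(i-1) + 2(h_(i-1)+h_i)·M_i + h_i·M_(i+1) = 6(Δ_i − Δ_(i-1)) read
  1·M_0 + 4·M_1 + 1·M_2 = 6(Δ_1 - Δ_0) = 132
Natural end conditions: M_0 = M_2 = 0.
Solving: M_0 = 0, M_1 = 33, M_2 = 0.
On [1, 2], g(x) = -4 + 0·(x - 1) + 33/2·(x - 1)² - 11/2·(x - 1)³.
With (x - 1) = 1/4: g(5/4) = -391/128.

-3.0547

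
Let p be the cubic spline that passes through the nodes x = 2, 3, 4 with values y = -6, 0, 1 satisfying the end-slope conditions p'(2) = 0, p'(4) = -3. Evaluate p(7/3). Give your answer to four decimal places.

With σ_i denoting the second derivative at x_i, h_i = 1, 1, and Δ_i = (y_(i+1) − y_i)/h_i = 6, 1:
  1·σ_0 + 4·σ_1 + 1·σ_2 = 6(Δ_1 - Δ_0) = -30
Clamped end conditions give two more equations: 2h_0·σ_0 + h_0·σ_1 = 6(Δ_0 - p'(2)) = 36 and h_1·σ_1 + 2h_1·σ_2 = 6(p'(4) - Δ_1) = -24.
Solving the tridiagonal system: σ_0 = 24, σ_1 = -12, σ_2 = -6.
On [2, 3], p(x) = -6 + 0·(x - 2) + 12·(x - 2)² - 6·(x - 2)³.
With (x - 2) = 1/3: p(7/3) = -44/9.

-4.8889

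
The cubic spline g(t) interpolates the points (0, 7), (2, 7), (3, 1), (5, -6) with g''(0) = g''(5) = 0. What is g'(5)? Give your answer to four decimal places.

-2.3000

Write M_i for g''(x_i). With h_i = 2, 1, 2 and divided differences Δ_i = 0, -6, -7/2, the continuity of g' gives the tridiagonal system
  2·M_0 + 6·M_1 + 1·M_2 = 6(Δ_1 - Δ_0) = -36
  1·M_1 + 6·M_2 + 2·M_3 = 6(Δ_2 - Δ_1) = 15
Natural end conditions: M_0 = M_3 = 0.
Solving the tridiagonal system: M_0 = 0, M_1 = -33/5, M_2 = 18/5, M_3 = 0.
On [3, 5], g'(t) = b_2 + 2c_2·(t - 3) + 3d_2·(t - 3)² with b_2 = Δ_2 - h_2(2M_2 + M_3)/6 = -59/10, c_2 = M_2/2 = 9/5, d_2 = (M_3 - M_2)/(6h_2) = -3/10. So g'(5) = -23/10.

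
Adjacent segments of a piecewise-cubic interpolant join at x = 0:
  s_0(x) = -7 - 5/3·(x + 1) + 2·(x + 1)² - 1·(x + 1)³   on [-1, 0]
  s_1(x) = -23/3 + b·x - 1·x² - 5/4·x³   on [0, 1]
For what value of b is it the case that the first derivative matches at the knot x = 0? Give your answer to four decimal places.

s_0'(x) = -5/3 + 4·(x + 1) - 3·(x + 1)², so s_0'(0) = -2/3. On the right, s_1'(0) = b, so b = -2/3.

-0.6667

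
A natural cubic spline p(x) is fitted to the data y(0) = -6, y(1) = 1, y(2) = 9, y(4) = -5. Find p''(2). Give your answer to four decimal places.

-15.9130

With σ_i denoting the second derivative at x_i, h_i = 1, 1, 2, and Δ_i = (y_(i+1) − y_i)/h_i = 7, 8, -7:
  1·σ_0 + 4·σ_1 + 1·σ_2 = 6(Δ_1 - Δ_0) = 6
  1·σ_1 + 6·σ_2 + 2·σ_3 = 6(Δ_2 - Δ_1) = -90
Natural end conditions: σ_0 = σ_3 = 0.
Solving the tridiagonal system: σ_0 = 0, σ_1 = 126/23, σ_2 = -366/23, σ_3 = 0.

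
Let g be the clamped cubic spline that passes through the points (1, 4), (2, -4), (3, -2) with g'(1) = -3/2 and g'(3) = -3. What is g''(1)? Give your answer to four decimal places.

Put M_i = g'' at the i-th knot. Here h = (1, 1) and Δ = (-8, 2), so the interior equations h_(i-1)·M_(i-1) + 2(h_(i-1)+h_i)·M_i + h_i·M_(i+1) = 6(Δ_i − Δ_(i-1)) read
  1·M_0 + 4·M_1 + 1·M_2 = 6(Δ_1 - Δ_0) = 60
Clamped end conditions give two more equations: 2h_0·M_0 + h_0·M_1 = 6(Δ_0 - g'(1)) = -39 and h_1·M_1 + 2h_1·M_2 = 6(g'(3) - Δ_1) = -30.
Solving the tridiagonal system: M_0 = -141/4, M_1 = 63/2, M_2 = -123/4.

-35.2500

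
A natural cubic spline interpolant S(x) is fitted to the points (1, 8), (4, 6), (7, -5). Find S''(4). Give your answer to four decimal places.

-1.5000

Write σ_i for S''(x_i). With h_i = 3, 3 and divided differences Δ_i = -2/3, -11/3, the continuity of S' gives the tridiagonal system
  3·σ_0 + 12·σ_1 + 3·σ_2 = 6(Δ_1 - Δ_0) = -18
Natural end conditions: σ_0 = σ_2 = 0.
Hence σ_0 = 0, σ_1 = -3/2, σ_2 = 0.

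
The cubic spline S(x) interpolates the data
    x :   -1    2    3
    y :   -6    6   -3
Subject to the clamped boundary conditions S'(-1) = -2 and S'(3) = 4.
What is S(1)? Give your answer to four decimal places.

Put σ_i = S'' at the i-th knot. Here h = (3, 1) and Δ = (4, -9), so the interior equations h_(i-1)·σ_(i-1) + 2(h_(i-1)+h_i)·σ_i + h_i·σ_(i+1) = 6(Δ_i − Δ_(i-1)) read
  3·σ_0 + 8·σ_1 + 1·σ_2 = 6(Δ_1 - Δ_0) = -78
Clamped end conditions give two more equations: 2h_0·σ_0 + h_0·σ_1 = 6(Δ_0 - S'(-1)) = 36 and h_1·σ_1 + 2h_1·σ_2 = 6(S'(3) - Δ_1) = 78.
Forward elimination and back-substitution give σ_0 = 69/4, σ_1 = -45/2, σ_2 = 201/4.
On [-1, 2], S(x) = -6 - 2·(x + 1) + 69/8·(x + 1)² - 53/24·(x + 1)³.
With (x + 1) = 2: S(1) = 41/6.

6.8333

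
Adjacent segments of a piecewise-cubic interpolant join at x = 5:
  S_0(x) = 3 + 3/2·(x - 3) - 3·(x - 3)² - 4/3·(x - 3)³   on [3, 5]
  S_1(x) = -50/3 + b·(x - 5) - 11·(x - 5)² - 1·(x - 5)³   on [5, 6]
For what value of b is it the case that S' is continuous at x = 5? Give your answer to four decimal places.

-26.5000

S_0'(x) = 3/2 - 6·(x - 3) - 4·(x - 3)², so S_0'(5) = -53/2. On the right, S_1'(5) = b, so b = -53/2.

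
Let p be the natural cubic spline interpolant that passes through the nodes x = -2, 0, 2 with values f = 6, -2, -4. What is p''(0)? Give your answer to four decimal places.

With σ_i denoting the second derivative at x_i, h_i = 2, 2, and Δ_i = (y_(i+1) − y_i)/h_i = -4, -1:
  2·σ_0 + 8·σ_1 + 2·σ_2 = 6(Δ_1 - Δ_0) = 18
Natural end conditions: σ_0 = σ_2 = 0.
Solving the tridiagonal system: σ_0 = 0, σ_1 = 9/4, σ_2 = 0.

2.2500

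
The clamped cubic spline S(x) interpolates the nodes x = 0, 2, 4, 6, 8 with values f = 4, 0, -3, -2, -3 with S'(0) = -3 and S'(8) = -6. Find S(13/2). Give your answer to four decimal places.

-1.1191

With σ_i denoting the second derivative at x_i, h_i = 2, 2, 2, 2, and Δ_i = (y_(i+1) − y_i)/h_i = -2, -3/2, 1/2, -1/2:
  2·σ_0 + 8·σ_1 + 2·σ_2 = 6(Δ_1 - Δ_0) = 3
  2·σ_1 + 8·σ_2 + 2·σ_3 = 6(Δ_2 - Δ_1) = 12
  2·σ_2 + 8·σ_3 + 2·σ_4 = 6(Δ_3 - Δ_2) = -6
Clamped end conditions give two more equations: 2h_0·σ_0 + h_0·σ_1 = 6(Δ_0 - S'(0)) = 6 and h_3·σ_3 + 2h_3·σ_4 = 6(S'(8) - Δ_3) = -33.
Hence σ_0 = 27/16, σ_1 = -3/8, σ_2 = 21/16, σ_3 = 9/8, σ_4 = -141/16.
On [6, 8], S(x) = -2 + 27/16·(x - 6) + 9/16·(x - 6)² - 53/64·(x - 6)³.
With (x - 6) = 1/2: S(13/2) = -573/512.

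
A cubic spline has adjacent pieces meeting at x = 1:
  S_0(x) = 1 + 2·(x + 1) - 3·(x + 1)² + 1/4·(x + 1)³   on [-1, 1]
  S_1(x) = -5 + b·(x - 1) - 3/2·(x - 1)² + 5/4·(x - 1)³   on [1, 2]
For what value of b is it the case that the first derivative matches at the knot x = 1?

-7

S_0'(x) = 2 - 6·(x + 1) + 3/4·(x + 1)², so S_0'(1) = -7. On the right, S_1'(1) = b, so b = -7.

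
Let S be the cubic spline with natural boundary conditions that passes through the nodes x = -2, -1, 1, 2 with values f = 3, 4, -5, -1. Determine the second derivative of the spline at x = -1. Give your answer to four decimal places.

Put m_i = S'' at the i-th knot. Here h = (1, 2, 1) and Δ = (1, -9/2, 4), so the interior equations h_(i-1)·m_(i-1) + 2(h_(i-1)+h_i)·m_i + h_i·m_(i+1) = 6(Δ_i − Δ_(i-1)) read
  1·m_0 + 6·m_1 + 2·m_2 = 6(Δ_1 - Δ_0) = -33
  2·m_1 + 6·m_2 + 1·m_3 = 6(Δ_2 - Δ_1) = 51
Natural end conditions: m_0 = m_3 = 0.
Solving the tridiagonal system: m_0 = 0, m_1 = -75/8, m_2 = 93/8, m_3 = 0.

-9.3750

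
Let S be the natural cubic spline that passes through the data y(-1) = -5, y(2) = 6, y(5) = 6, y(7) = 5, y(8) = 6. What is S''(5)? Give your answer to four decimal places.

-0.0583

Write M_i for S''(x_i). With h_i = 3, 3, 2, 1 and divided differences Δ_i = 11/3, 0, -1/2, 1, the continuity of S' gives the tridiagonal system
  3·M_0 + 12·M_1 + 3·M_2 = 6(Δ_1 - Δ_0) = -22
  3·M_1 + 10·M_2 + 2·M_3 = 6(Δ_2 - Δ_1) = -3
  2·M_2 + 6·M_3 + 1·M_4 = 6(Δ_3 - Δ_2) = 9
Natural end conditions: M_0 = M_4 = 0.
Solving the tridiagonal system: M_0 = 0, M_1 = -562/309, M_2 = -6/103, M_3 = 313/206, M_4 = 0.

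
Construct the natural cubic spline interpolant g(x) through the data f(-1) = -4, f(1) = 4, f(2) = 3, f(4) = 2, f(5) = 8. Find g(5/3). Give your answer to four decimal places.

3.6320

With M_i denoting the second derivative at x_i, h_i = 2, 1, 2, 1, and Δ_i = (y_(i+1) − y_i)/h_i = 4, -1, -1/2, 6:
  2·M_0 + 6·M_1 + 1·M_2 = 6(Δ_1 - Δ_0) = -30
  1·M_1 + 6·M_2 + 2·M_3 = 6(Δ_2 - Δ_1) = 3
  2·M_2 + 6·M_3 + 1·M_4 = 6(Δ_3 - Δ_2) = 39
Natural end conditions: M_0 = M_4 = 0.
Solving the tridiagonal system: M_0 = 0, M_1 = -150/31, M_2 = -30/31, M_3 = 423/62, M_4 = 0.
On [1, 2], g(x) = 4 + 24/31·(x - 1) - 75/31·(x - 1)² + 20/31·(x - 1)³.
With (x - 1) = 2/3: g(5/3) = 3040/837.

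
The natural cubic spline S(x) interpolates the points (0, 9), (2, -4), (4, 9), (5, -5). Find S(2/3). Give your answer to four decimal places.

With m_i denoting the second derivative at x_i, h_i = 2, 2, 1, and Δ_i = (y_(i+1) − y_i)/h_i = -13/2, 13/2, -14:
  2·m_0 + 8·m_1 + 2·m_2 = 6(Δ_1 - Δ_0) = 78
  2·m_1 + 6·m_2 + 1·m_3 = 6(Δ_2 - Δ_1) = -123
Natural end conditions: m_0 = m_3 = 0.
Forward elimination and back-substitution give m_0 = 0, m_1 = 357/22, m_2 = -285/11, m_3 = 0.
On [0, 2], S(x) = 9 - 131/11·x + 0·x² + 119/88·x³.
With x = 2/3: S(2/3) = 434/297.

1.4613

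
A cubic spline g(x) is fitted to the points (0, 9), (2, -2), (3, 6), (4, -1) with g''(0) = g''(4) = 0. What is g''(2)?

Put M_i = g'' at the i-th knot. Here h = (2, 1, 1) and Δ = (-11/2, 8, -7), so the interior equations h_(i-1)·M_(i-1) + 2(h_(i-1)+h_i)·M_i + h_i·M_(i+1) = 6(Δ_i − Δ_(i-1)) read
  2·M_0 + 6·M_1 + 1·M_2 = 6(Δ_1 - Δ_0) = 81
  1·M_1 + 4·M_2 + 1·M_3 = 6(Δ_2 - Δ_1) = -90
Natural end conditions: M_0 = M_3 = 0.
Hence M_0 = 0, M_1 = 18, M_2 = -27, M_3 = 0.

18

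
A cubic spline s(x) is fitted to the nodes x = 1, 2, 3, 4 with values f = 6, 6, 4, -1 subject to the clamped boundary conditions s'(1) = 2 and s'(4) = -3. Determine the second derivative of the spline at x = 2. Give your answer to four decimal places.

0.2667

Write σ_i for s''(x_i). With h_i = 1, 1, 1 and divided differences Δ_i = 0, -2, -5, the continuity of s' gives the tridiagonal system
  1·σ_0 + 4·σ_1 + 1·σ_2 = 6(Δ_1 - Δ_0) = -12
  1·σ_1 + 4·σ_2 + 1·σ_3 = 6(Δ_2 - Δ_1) = -18
Clamped end conditions give two more equations: 2h_0·σ_0 + h_0·σ_1 = 6(Δ_0 - s'(1)) = -12 and h_2·σ_2 + 2h_2·σ_3 = 6(s'(4) - Δ_2) = 12.
Hence σ_0 = -92/15, σ_1 = 4/15, σ_2 = -104/15, σ_3 = 142/15.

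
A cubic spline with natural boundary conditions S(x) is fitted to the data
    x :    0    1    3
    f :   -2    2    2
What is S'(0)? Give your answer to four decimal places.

4.6667

Write σ_i for S''(x_i). With h_i = 1, 2 and divided differences Δ_i = 4, 0, the continuity of S' gives the tridiagonal system
  1·σ_0 + 6·σ_1 + 2·σ_2 = 6(Δ_1 - Δ_0) = -24
Natural end conditions: σ_0 = σ_2 = 0.
Solving: σ_0 = 0, σ_1 = -4, σ_2 = 0.
On [0, 1], S'(x) = b_0 + 2c_0·x + 3d_0·x² with b_0 = Δ_0 - h_0(2σ_0 + σ_1)/6 = 14/3, c_0 = σ_0/2 = 0, d_0 = (σ_1 - σ_0)/(6h_0) = -2/3. So S'(0) = 14/3.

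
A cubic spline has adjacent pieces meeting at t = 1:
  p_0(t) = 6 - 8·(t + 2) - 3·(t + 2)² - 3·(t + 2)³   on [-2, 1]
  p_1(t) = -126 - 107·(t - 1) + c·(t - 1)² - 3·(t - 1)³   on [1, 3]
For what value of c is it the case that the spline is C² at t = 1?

-30

p_0''(t) = -6 - 18·(t + 2), so p_0''(1) = -60. On the right, p_1''(1) = 2c, so c = -30.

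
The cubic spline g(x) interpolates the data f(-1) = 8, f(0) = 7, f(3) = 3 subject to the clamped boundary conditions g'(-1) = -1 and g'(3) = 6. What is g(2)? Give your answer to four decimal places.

0.9259

Write m_i for g''(x_i). With h_i = 1, 3 and divided differences Δ_i = -1, -4/3, the continuity of g' gives the tridiagonal system
  1·m_0 + 8·m_1 + 3·m_2 = 6(Δ_1 - Δ_0) = -2
Clamped end conditions give two more equations: 2h_0·m_0 + h_0·m_1 = 6(Δ_0 - g'(-1)) = 0 and h_1·m_1 + 2h_1·m_2 = 6(g'(3) - Δ_1) = 44.
Solving the tridiagonal system: m_0 = 2, m_1 = -4, m_2 = 28/3.
On [0, 3], g(x) = 7 - 2·x - 2·x² + 20/27·x³.
With x = 2: g(2) = 25/27.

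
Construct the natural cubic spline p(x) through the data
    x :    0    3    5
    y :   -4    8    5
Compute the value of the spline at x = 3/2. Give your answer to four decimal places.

With m_i denoting the second derivative at x_i, h_i = 3, 2, and Δ_i = (y_(i+1) − y_i)/h_i = 4, -3/2:
  3·m_0 + 10·m_1 + 2·m_2 = 6(Δ_1 - Δ_0) = -33
Natural end conditions: m_0 = m_2 = 0.
Solving the tridiagonal system: m_0 = 0, m_1 = -33/10, m_2 = 0.
On [0, 3], p(x) = -4 + 113/20·x + 0·x² - 11/60·x³.
With x = 3/2: p(3/2) = 617/160.

3.8563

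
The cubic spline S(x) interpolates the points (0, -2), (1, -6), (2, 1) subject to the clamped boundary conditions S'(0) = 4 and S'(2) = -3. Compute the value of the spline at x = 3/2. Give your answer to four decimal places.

Put M_i = S'' at the i-th knot. Here h = (1, 1) and Δ = (-4, 7), so the interior equations h_(i-1)·M_(i-1) + 2(h_(i-1)+h_i)·M_i + h_i·M_(i+1) = 6(Δ_i − Δ_(i-1)) read
  1·M_0 + 4·M_1 + 1·M_2 = 6(Δ_1 - Δ_0) = 66
Clamped end conditions give two more equations: 2h_0·M_0 + h_0·M_1 = 6(Δ_0 - S'(0)) = -48 and h_1·M_1 + 2h_1·M_2 = 6(S'(2) - Δ_1) = -60.
Hence M_0 = -44, M_1 = 40, M_2 = -50.
On [1, 2], S(x) = -6 + 2·(x - 1) + 20·(x - 1)² - 15·(x - 1)³.
With (x - 1) = 1/2: S(3/2) = -15/8.

-1.8750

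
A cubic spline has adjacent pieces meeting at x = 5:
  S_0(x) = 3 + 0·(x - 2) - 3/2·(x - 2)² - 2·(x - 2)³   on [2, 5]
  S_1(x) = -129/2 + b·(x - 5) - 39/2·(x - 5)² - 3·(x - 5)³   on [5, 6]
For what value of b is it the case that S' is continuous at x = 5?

-63

S_0'(x) = 0 - 3·(x - 2) - 6·(x - 2)², so S_0'(5) = -63. On the right, S_1'(5) = b, so b = -63.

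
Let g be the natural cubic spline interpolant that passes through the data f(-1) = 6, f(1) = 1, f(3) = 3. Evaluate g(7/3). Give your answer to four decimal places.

Write M_i for g''(x_i). With h_i = 2, 2 and divided differences Δ_i = -5/2, 1, the continuity of g' gives the tridiagonal system
  2·M_0 + 8·M_1 + 2·M_2 = 6(Δ_1 - Δ_0) = 21
Natural end conditions: M_0 = M_2 = 0.
Forward elimination and back-substitution give M_0 = 0, M_1 = 21/8, M_2 = 0.
On [1, 3], g(x) = 1 - 3/4·(x - 1) + 21/16·(x - 1)² - 7/32·(x - 1)³.
With (x - 1) = 4/3: g(7/3) = 49/27.

1.8148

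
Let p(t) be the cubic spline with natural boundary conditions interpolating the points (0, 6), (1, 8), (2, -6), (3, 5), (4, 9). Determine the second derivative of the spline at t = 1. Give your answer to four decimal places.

Put M_i = p'' at the i-th knot. Here h = (1, 1, 1, 1) and Δ = (2, -14, 11, 4), so the interior equations h_(i-1)·M_(i-1) + 2(h_(i-1)+h_i)·M_i + h_i·M_(i+1) = 6(Δ_i − Δ_(i-1)) read
  1·M_0 + 4·M_1 + 1·M_2 = 6(Δ_1 - Δ_0) = -96
  1·M_1 + 4·M_2 + 1·M_3 = 6(Δ_2 - Δ_1) = 150
  1·M_2 + 4·M_3 + 1·M_4 = 6(Δ_3 - Δ_2) = -42
Natural end conditions: M_0 = M_4 = 0.
Forward elimination and back-substitution give M_0 = 0, M_1 = -1041/28, M_2 = 369/7, M_3 = -663/28, M_4 = 0.

-37.1786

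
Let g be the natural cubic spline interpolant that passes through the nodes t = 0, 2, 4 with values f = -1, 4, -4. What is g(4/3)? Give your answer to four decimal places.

3.5370

Write m_i for g''(x_i). With h_i = 2, 2 and divided differences Δ_i = 5/2, -4, the continuity of g' gives the tridiagonal system
  2·m_0 + 8·m_1 + 2·m_2 = 6(Δ_1 - Δ_0) = -39
Natural end conditions: m_0 = m_2 = 0.
Hence m_0 = 0, m_1 = -39/8, m_2 = 0.
On [0, 2], g(t) = -1 + 33/8·t + 0·t² - 13/32·t³.
With t = 4/3: g(4/3) = 191/54.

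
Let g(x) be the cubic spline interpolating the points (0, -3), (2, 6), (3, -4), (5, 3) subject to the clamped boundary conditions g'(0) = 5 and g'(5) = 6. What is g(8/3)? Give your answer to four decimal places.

-0.8009

With M_i denoting the second derivative at x_i, h_i = 2, 1, 2, and Δ_i = (y_(i+1) − y_i)/h_i = 9/2, -10, 7/2:
  2·M_0 + 6·M_1 + 1·M_2 = 6(Δ_1 - Δ_0) = -87
  1·M_1 + 6·M_2 + 2·M_3 = 6(Δ_2 - Δ_1) = 81
Clamped end conditions give two more equations: 2h_0·M_0 + h_0·M_1 = 6(Δ_0 - g'(0)) = -3 and h_2·M_2 + 2h_2·M_3 = 6(g'(5) - Δ_2) = 15.
Solving the tridiagonal system: M_0 = 155/16, M_1 = -167/8, M_2 = 151/8, M_3 = -91/16.
On [2, 3], g(x) = 6 - 99/16·(x - 2) - 167/16·(x - 2)² + 53/8·(x - 2)³.
With (x - 2) = 2/3: g(8/3) = -173/216.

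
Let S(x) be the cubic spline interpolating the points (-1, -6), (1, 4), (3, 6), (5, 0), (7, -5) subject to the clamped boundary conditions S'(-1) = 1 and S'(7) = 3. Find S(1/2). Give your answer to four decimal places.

With σ_i denoting the second derivative at x_i, h_i = 2, 2, 2, 2, and Δ_i = (y_(i+1) − y_i)/h_i = 5, 1, -3, -5/2:
  2·σ_0 + 8·σ_1 + 2·σ_2 = 6(Δ_1 - Δ_0) = -24
  2·σ_1 + 8·σ_2 + 2·σ_3 = 6(Δ_2 - Δ_1) = -24
  2·σ_2 + 8·σ_3 + 2·σ_4 = 6(Δ_3 - Δ_2) = 3
Clamped end conditions give two more equations: 2h_0·σ_0 + h_0·σ_1 = 6(Δ_0 - S'(-1)) = 24 and h_3·σ_3 + 2h_3·σ_4 = 6(S'(7) - Δ_3) = 33.
Solving the tridiagonal system: σ_0 = 937/112, σ_1 = -265/56, σ_2 = -23/16, σ_3 = -85/56, σ_4 = 1009/112.
On [-1, 1], S(x) = -6 + 1·(x + 1) + 937/224·(x + 1)² - 489/448·(x + 1)³.
With (x + 1) = 3/2: S(1/2) = 4401/3584.

1.2280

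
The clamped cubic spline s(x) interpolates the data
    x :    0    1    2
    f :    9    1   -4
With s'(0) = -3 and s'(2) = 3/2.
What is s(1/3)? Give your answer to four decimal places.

7.1759

With σ_i denoting the second derivative at x_i, h_i = 1, 1, and Δ_i = (y_(i+1) − y_i)/h_i = -8, -5:
  1·σ_0 + 4·σ_1 + 1·σ_2 = 6(Δ_1 - Δ_0) = 18
Clamped end conditions give two more equations: 2h_0·σ_0 + h_0·σ_1 = 6(Δ_0 - s'(0)) = -30 and h_1·σ_1 + 2h_1·σ_2 = 6(s'(2) - Δ_1) = 39.
Solving: σ_0 = -69/4, σ_1 = 9/2, σ_2 = 69/4.
On [0, 1], s(x) = 9 - 3·x - 69/8·x² + 29/8·x³.
With x = 1/3: s(1/3) = 775/108.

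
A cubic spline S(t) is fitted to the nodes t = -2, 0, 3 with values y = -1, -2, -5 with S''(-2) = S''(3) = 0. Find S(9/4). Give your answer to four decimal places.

-4.1445

Let M_i = S''(x_i). Step sizes h_i = 2, 3; slopes of the chords Δ_i = (y_(i+1) - y_i)/h_i = -1/2, -1.
  2·M_0 + 10·M_1 + 3·M_2 = 6(Δ_1 - Δ_0) = -3
Natural end conditions: M_0 = M_2 = 0.
Forward elimination and back-substitution give M_0 = 0, M_1 = -3/10, M_2 = 0.
On [0, 3], S(t) = -2 - 7/10·t - 3/20·t² + 1/60·t³.
With t = 9/4: S(9/4) = -1061/256.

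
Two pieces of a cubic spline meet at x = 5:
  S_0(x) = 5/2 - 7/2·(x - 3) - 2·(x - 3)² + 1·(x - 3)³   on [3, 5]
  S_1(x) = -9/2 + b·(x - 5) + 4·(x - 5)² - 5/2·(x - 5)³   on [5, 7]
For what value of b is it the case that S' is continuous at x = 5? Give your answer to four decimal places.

S_0'(x) = -7/2 - 4·(x - 3) + 3·(x - 3)², so S_0'(5) = 1/2. On the right, S_1'(5) = b, so b = 1/2.

0.5000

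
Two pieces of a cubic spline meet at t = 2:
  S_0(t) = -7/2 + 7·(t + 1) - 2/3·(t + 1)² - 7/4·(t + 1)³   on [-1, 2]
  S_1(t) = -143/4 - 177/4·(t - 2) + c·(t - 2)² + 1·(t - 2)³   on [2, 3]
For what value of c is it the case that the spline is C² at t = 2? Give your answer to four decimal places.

S_0''(t) = -4/3 - 21/2·(t + 1), so S_0''(2) = -197/6. On the right, S_1''(2) = 2c, so c = -197/12.

-16.4167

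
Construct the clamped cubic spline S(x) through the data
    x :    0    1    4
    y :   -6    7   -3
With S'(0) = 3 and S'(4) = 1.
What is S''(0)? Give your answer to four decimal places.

Write σ_i for S''(x_i). With h_i = 1, 3 and divided differences Δ_i = 13, -10/3, the continuity of S' gives the tridiagonal system
  1·σ_0 + 8·σ_1 + 3·σ_2 = 6(Δ_1 - Δ_0) = -98
Clamped end conditions give two more equations: 2h_0·σ_0 + h_0·σ_1 = 6(Δ_0 - S'(0)) = 60 and h_1·σ_1 + 2h_1·σ_2 = 6(S'(4) - Δ_1) = 26.
Hence σ_0 = 167/4, σ_1 = -47/2, σ_2 = 193/12.

41.7500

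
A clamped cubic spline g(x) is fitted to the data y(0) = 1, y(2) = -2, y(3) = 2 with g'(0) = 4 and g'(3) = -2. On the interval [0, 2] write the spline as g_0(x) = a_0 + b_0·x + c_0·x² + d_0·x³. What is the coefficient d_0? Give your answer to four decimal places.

2.5625

Put M_i = g'' at the i-th knot. Here h = (2, 1) and Δ = (-3/2, 4), so the interior equations h_(i-1)·M_(i-1) + 2(h_(i-1)+h_i)·M_i + h_i·M_(i+1) = 6(Δ_i − Δ_(i-1)) read
  2·M_0 + 6·M_1 + 1·M_2 = 6(Δ_1 - Δ_0) = 33
Clamped end conditions give two more equations: 2h_0·M_0 + h_0·M_1 = 6(Δ_0 - g'(0)) = -33 and h_1·M_1 + 2h_1·M_2 = 6(g'(3) - Δ_1) = -36.
Hence M_0 = -63/4, M_1 = 15, M_2 = -51/2.
On [0, 2], with g_0(x) = a_0 + b_0·x + c_0·x² + d_0·x³: c_0 = M_0/2 = -63/8, d_0 = (M_1 - M_0)/(6h_0) = 41/16, b_0 = Δ_0 - h_0(2M_0 + M_1)/6 = 4.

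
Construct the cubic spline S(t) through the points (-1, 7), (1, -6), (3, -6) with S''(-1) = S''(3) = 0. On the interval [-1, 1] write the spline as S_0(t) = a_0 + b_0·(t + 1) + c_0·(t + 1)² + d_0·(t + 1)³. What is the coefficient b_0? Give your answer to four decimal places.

-8.1250

Put M_i = S'' at the i-th knot. Here h = (2, 2) and Δ = (-13/2, 0), so the interior equations h_(i-1)·M_(i-1) + 2(h_(i-1)+h_i)·M_i + h_i·M_(i+1) = 6(Δ_i − Δ_(i-1)) read
  2·M_0 + 8·M_1 + 2·M_2 = 6(Δ_1 - Δ_0) = 39
Natural end conditions: M_0 = M_2 = 0.
Forward elimination and back-substitution give M_0 = 0, M_1 = 39/8, M_2 = 0.
On [-1, 1], with S_0(t) = a_0 + b_0·(t + 1) + c_0·(t + 1)² + d_0·(t + 1)³: c_0 = M_0/2 = 0, d_0 = (M_1 - M_0)/(6h_0) = 13/32, b_0 = Δ_0 - h_0(2M_0 + M_1)/6 = -65/8.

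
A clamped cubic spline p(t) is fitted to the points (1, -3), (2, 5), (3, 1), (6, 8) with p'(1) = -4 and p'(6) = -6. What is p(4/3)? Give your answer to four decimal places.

Write σ_i for p''(x_i). With h_i = 1, 1, 3 and divided differences Δ_i = 8, -4, 7/3, the continuity of p' gives the tridiagonal system
  1·σ_0 + 4·σ_1 + 1·σ_2 = 6(Δ_1 - Δ_0) = -72
  1·σ_1 + 8·σ_2 + 3·σ_3 = 6(Δ_2 - Δ_1) = 38
Clamped end conditions give two more equations: 2h_0·σ_0 + h_0·σ_1 = 6(Δ_0 - p'(1)) = 72 and h_2·σ_2 + 2h_2·σ_3 = 6(p'(6) - Δ_2) = -50.
Solving: σ_0 = 1554/29, σ_1 = -1020/29, σ_2 = 438/29, σ_3 = -1382/87.
On [1, 2], p(t) = -3 - 4·(t - 1) + 777/29·(t - 1)² - 429/29·(t - 1)³.
With (t - 1) = 1/3: p(4/3) = -497/261.

-1.9042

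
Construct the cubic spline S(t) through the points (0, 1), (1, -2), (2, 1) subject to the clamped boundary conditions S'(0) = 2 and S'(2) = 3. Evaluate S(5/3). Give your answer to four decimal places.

Put m_i = S'' at the i-th knot. Here h = (1, 1) and Δ = (-3, 3), so the interior equations h_(i-1)·m_(i-1) + 2(h_(i-1)+h_i)·m_i + h_i·m_(i+1) = 6(Δ_i − Δ_(i-1)) read
  1·m_0 + 4·m_1 + 1·m_2 = 6(Δ_1 - Δ_0) = 36
Clamped end conditions give two more equations: 2h_0·m_0 + h_0·m_1 = 6(Δ_0 - S'(0)) = -30 and h_1·m_1 + 2h_1·m_2 = 6(S'(2) - Δ_1) = 0.
Forward elimination and back-substitution give m_0 = -47/2, m_1 = 17, m_2 = -17/2.
On [1, 2], S(t) = -2 - 5/4·(t - 1) + 17/2·(t - 1)² - 17/4·(t - 1)³.
With (t - 1) = 2/3: S(5/3) = -17/54.

-0.3148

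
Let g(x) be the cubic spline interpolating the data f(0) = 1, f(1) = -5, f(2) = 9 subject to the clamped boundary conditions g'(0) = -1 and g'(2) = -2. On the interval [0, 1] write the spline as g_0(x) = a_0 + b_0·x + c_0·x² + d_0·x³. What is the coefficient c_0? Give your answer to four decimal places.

With M_i denoting the second derivative at x_i, h_i = 1, 1, and Δ_i = (y_(i+1) − y_i)/h_i = -6, 14:
  1·M_0 + 4·M_1 + 1·M_2 = 6(Δ_1 - Δ_0) = 120
Clamped end conditions give two more equations: 2h_0·M_0 + h_0·M_1 = 6(Δ_0 - g'(0)) = -30 and h_1·M_1 + 2h_1·M_2 = 6(g'(2) - Δ_1) = -96.
Forward elimination and back-substitution give M_0 = -91/2, M_1 = 61, M_2 = -157/2.
On [0, 1], with g_0(x) = a_0 + b_0·x + c_0·x² + d_0·x³: c_0 = M_0/2 = -91/4, d_0 = (M_1 - M_0)/(6h_0) = 71/4, b_0 = Δ_0 - h_0(2M_0 + M_1)/6 = -1.

-22.7500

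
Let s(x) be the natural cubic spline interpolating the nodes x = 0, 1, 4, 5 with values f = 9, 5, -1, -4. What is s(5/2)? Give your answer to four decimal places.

Let M_i = s''(x_i). Step sizes h_i = 1, 3, 1; slopes of the chords Δ_i = (y_(i+1) - y_i)/h_i = -4, -2, -3.
  1·M_0 + 8·M_1 + 3·M_2 = 6(Δ_1 - Δ_0) = 12
  3·M_1 + 8·M_2 + 1·M_3 = 6(Δ_2 - Δ_1) = -6
Natural end conditions: M_0 = M_3 = 0.
Hence M_0 = 0, M_1 = 114/55, M_2 = -84/55, M_3 = 0.
On [1, 4], s(x) = 5 - 182/55·(x - 1) + 57/55·(x - 1)² - 1/5·(x - 1)³.
With (x - 1) = 3/2: s(5/2) = 149/88.

1.6932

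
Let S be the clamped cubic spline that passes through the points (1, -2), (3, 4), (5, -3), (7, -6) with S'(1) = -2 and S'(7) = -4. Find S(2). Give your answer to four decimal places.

0.2833

Write M_i for S''(x_i). With h_i = 2, 2, 2 and divided differences Δ_i = 3, -7/2, -3/2, the continuity of S' gives the tridiagonal system
  2·M_0 + 8·M_1 + 2·M_2 = 6(Δ_1 - Δ_0) = -39
  2·M_1 + 8·M_2 + 2·M_3 = 6(Δ_2 - Δ_1) = 12
Clamped end conditions give two more equations: 2h_0·M_0 + h_0·M_1 = 6(Δ_0 - S'(1)) = 30 and h_2·M_2 + 2h_2·M_3 = 6(S'(7) - Δ_2) = -15.
Forward elimination and back-substitution give M_0 = 182/15, M_1 = -139/15, M_2 = 163/30, M_3 = -97/15.
On [1, 3], S(x) = -2 - 2·(x - 1) + 91/15·(x - 1)² - 107/60·(x - 1)³.
With (x - 1) = 1: S(2) = 17/60.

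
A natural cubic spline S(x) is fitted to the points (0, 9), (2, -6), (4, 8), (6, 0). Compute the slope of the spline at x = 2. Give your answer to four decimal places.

Put M_i = S'' at the i-th knot. Here h = (2, 2, 2) and Δ = (-15/2, 7, -4), so the interior equations h_(i-1)·M_(i-1) + 2(h_(i-1)+h_i)·M_i + h_i·M_(i+1) = 6(Δ_i − Δ_(i-1)) read
  2·M_0 + 8·M_1 + 2·M_2 = 6(Δ_1 - Δ_0) = 87
  2·M_1 + 8·M_2 + 2·M_3 = 6(Δ_2 - Δ_1) = -66
Natural end conditions: M_0 = M_3 = 0.
Forward elimination and back-substitution give M_0 = 0, M_1 = 69/5, M_2 = -117/10, M_3 = 0.
On [2, 4], S'(x) = b_1 + 2c_1·(x - 2) + 3d_1·(x - 2)² with b_1 = Δ_1 - h_1(2M_1 + M_2)/6 = 17/10, c_1 = M_1/2 = 69/10, d_1 = (M_2 - M_1)/(6h_1) = -17/8. So S'(2) = 17/10.

1.7000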